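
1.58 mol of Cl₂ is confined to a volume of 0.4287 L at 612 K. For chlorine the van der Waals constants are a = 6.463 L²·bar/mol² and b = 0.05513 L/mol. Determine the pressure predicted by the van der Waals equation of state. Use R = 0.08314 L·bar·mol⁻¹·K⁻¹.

P ≈ 147.6 bar

P = nRT/(V − nb) − a n²/V²
nRT/(V − nb) = (1.58)(0.08314)(612)/(0.4287 − 1.58×0.05513) = 80.393/0.34159 = 235.35 bar
a n²/V² = (6.463)(1.58)²/(0.4287)² = 87.789 bar
P = 235.35 − 87.789 = 147.6 bar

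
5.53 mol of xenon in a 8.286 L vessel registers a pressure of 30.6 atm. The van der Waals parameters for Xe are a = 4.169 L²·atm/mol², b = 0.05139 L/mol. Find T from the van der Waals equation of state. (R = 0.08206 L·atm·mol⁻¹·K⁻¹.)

T = (P + a n²/V²)(V − nb)/(nR)
P + a n²/V² = 30.6 + (4.169)(5.53)²/(8.286)² = 32.457 atm
V − nb = 8.286 − (5.53)(0.05139) = 8.0018 L
T = (32.457)(8.0018)/((5.53)(0.08206)) = 572.3 K

T ≈ 572.3 K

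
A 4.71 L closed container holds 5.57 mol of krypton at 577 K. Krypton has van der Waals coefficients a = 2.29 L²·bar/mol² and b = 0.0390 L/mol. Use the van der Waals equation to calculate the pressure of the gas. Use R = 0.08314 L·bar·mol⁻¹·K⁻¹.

P ≈ 56.27 bar

P = nRT/(V − nb) − a n²/V²
nRT/(V − nb) = (5.57)(0.08314)(577)/(4.71 − 5.57×0.0390) = 267.20/4.4928 = 59.473 bar
a n²/V² = (2.29)(5.57)²/(4.71)² = 3.2026 bar
P = 59.473 − 3.2026 = 56.27 bar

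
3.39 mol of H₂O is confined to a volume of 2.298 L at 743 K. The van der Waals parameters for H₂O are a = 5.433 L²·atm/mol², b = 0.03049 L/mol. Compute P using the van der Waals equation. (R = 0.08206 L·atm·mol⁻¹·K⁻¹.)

P = nRT/(V − nb) − a n²/V²
nRT/(V − nb) = (3.39)(0.08206)(743)/(2.298 − 3.39×0.03049) = 206.69/2.1946 = 94.181 atm
a n²/V² = (5.433)(3.39)²/(2.298)² = 11.823 atm
P = 94.181 − 11.823 = 82.36 atm

P ≈ 82.36 atm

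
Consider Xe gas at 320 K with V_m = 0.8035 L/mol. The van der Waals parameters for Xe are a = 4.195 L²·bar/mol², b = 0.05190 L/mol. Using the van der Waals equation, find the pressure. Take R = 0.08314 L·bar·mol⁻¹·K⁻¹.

P = RT/(V_m − b) − a/V_m²
RT/(V_m − b) = (0.08314)(320)/(0.8035 − 0.05190) = 26.605/0.75160 = 35.398 bar
a/V_m² = 4.195/(0.8035)² = 6.4977 bar
P = 35.398 − 6.4977 = 28.90 bar

P ≈ 28.90 bar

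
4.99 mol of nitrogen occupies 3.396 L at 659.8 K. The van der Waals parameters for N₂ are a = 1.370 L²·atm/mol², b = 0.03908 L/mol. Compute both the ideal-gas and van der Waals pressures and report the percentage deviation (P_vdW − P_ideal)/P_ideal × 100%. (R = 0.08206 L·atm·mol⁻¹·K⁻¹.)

2.37 %

Ideal: P_ideal = nRT/V = (4.99)(0.08206)(659.8)/3.396 = 79.5567 atm
vdW: P = nRT/(V − nb) − a n²/V² = 270.175/3.20099 − 34.1131/11.5328 = 84.4036 − 2.95792 = 81.4457 atm
% deviation = (81.4457 − 79.5567)/79.5567 × 100% = 2.37%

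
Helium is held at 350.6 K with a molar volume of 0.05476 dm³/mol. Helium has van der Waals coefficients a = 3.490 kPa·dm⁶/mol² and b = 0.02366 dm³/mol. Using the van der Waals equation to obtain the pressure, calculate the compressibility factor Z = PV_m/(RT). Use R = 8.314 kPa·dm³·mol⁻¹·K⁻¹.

P = RT/(V_m − b) − a/V_m² = (8.314)(350.6)/(0.05476 − 0.02366) − 3.490/(0.05476)²
  = 2914.9/0.031100 − 1163.9 = 93727 − 1163.9 = 92563 kPa
Z = PV_m/(RT) = (92563)(0.05476)/((8.314)(350.6)) = 5068.7/2914.9 = 1.739

Z ≈ 1.739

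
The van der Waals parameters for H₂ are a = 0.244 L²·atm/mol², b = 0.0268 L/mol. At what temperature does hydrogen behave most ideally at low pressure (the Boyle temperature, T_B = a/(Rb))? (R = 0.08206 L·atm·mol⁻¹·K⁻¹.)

For a van der Waals gas the second virial coefficient B₂ = b − a/(RT) vanishes at T_B = a/(Rb).
T_B = 0.244/(0.08206×0.0268) = 0.244/0.0021992 = 110.9 K

T_B ≈ 110.9 K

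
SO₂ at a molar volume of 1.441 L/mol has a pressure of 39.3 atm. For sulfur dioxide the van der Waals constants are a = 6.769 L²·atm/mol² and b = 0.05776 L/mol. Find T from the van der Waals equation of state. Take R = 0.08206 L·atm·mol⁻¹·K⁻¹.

T ≈ 717.4 K

T = (P + a/V_m²)(V_m − b)/R
P + a/V_m² = 39.3 + 6.769/(1.441)² = 42.560 atm
V_m − b = 1.441 − 0.05776 = 1.3832 L/mol
T = (42.560)(1.3832)/0.08206 = 717.4 K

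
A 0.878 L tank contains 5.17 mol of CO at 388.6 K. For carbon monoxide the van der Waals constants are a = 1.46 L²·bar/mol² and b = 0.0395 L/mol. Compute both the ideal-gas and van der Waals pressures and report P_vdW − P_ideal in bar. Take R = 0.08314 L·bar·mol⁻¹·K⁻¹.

Ideal: P_ideal = nRT/V = (5.17)(0.08314)(388.6)/0.878 = 190.243 bar
vdW: P = nRT/(V − nb) − a n²/V² = 167.033/0.673785 − 39.0242/0.770884 = 247.903 − 50.6227 = 197.280 bar
ΔP = 197.280 − 190.243 = 7.04 bar

ΔP ≈ 7.04 bar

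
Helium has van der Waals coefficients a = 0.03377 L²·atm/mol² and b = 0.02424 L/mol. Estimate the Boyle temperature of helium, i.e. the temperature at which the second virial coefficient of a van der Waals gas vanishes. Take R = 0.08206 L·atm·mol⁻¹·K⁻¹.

For a van der Waals gas the second virial coefficient B₂ = b − a/(RT) vanishes at T_B = a/(Rb).
T_B = 0.03377/(0.08206×0.02424) = 0.03377/0.0019891 = 16.98 K

T_B ≈ 16.98 K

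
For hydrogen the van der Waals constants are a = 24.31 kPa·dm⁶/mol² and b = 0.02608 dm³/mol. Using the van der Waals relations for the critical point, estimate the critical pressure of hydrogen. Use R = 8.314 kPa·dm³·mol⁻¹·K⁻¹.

For a van der Waals gas, P_c = a/(27b²).
P_c = 24.31/(27×(0.02608)²) = 24.31/0.018364 = 1324 kPa

P_c ≈ 1324 kPa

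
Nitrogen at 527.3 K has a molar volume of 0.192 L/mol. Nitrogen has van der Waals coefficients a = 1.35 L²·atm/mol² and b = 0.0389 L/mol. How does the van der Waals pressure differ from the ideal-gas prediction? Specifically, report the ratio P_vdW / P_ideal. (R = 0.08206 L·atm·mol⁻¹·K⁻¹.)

P_vdW / P_ideal ≈ 1.092

Ideal: P_ideal = RT/V_m = (0.08206)(527.3)/0.192 = 225.366 atm
vdW: P = RT/(V_m − b) − a/V_m² = 43.2702/0.153100 − 1.35/0.0368640 = 282.627 − 36.6211 = 246.006 atm
Ratio = 246.006/225.366 = 1.092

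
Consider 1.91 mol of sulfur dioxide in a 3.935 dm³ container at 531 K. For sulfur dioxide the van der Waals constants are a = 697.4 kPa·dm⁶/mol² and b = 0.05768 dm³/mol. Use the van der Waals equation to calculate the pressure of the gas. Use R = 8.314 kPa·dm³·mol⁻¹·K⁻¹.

P = nRT/(V − nb) − a n²/V²
nRT/(V − nb) = (1.91)(8.314)(531)/(3.935 − 1.91×0.05768) = 8432.1/3.8248 = 2204.6 kPa
a n²/V² = (697.4)(1.91)²/(3.935)² = 164.31 kPa
P = 2204.6 − 164.31 = 2040 kPa

P ≈ 2040 kPa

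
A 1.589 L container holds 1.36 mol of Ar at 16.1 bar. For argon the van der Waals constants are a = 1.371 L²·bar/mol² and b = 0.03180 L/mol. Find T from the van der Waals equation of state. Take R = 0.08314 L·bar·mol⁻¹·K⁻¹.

T ≈ 233.8 K

T = (P + a n²/V²)(V − nb)/(nR)
P + a n²/V² = 16.1 + (1.371)(1.36)²/(1.589)² = 17.104 bar
V − nb = 1.589 − (1.36)(0.03180) = 1.5458 L
T = (17.104)(1.5458)/((1.36)(0.08314)) = 233.8 K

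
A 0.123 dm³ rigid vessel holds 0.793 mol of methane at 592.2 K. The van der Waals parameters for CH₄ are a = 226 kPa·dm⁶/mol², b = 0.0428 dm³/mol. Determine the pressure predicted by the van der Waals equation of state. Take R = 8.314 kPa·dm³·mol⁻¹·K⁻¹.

P = nRT/(V − nb) − a n²/V²
nRT/(V − nb) = (0.793)(8.314)(592.2)/(0.123 − 0.793×0.0428) = 3904.4/0.089060 = 43840 kPa
a n²/V² = (226)(0.793)²/(0.123)² = 9393.9 kPa
P = 43840 − 9393.9 = 34446 kPa

P ≈ 34446 kPa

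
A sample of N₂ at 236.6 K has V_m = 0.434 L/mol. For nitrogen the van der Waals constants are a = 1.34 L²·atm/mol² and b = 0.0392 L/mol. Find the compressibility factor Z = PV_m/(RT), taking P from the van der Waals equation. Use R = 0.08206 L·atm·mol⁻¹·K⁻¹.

Z ≈ 0.9403

P = RT/(V_m − b) − a/V_m² = (0.08206)(236.6)/(0.434 − 0.0392) − 1.34/(0.434)²
  = 19.415/0.39480 − 7.1142 = 49.177 − 7.1142 = 42.063 atm
Z = PV_m/(RT) = (42.063)(0.434)/((0.08206)(236.6)) = 18.255/19.415 = 0.9403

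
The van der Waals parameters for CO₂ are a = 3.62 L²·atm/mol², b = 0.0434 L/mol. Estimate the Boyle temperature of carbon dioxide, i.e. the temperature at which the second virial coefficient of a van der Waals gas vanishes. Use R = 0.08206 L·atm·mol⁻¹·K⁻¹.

For a van der Waals gas the second virial coefficient B₂ = b − a/(RT) vanishes at T_B = a/(Rb).
T_B = 3.62/(0.08206×0.0434) = 3.62/0.0035614 = 1016 K

T_B ≈ 1016 K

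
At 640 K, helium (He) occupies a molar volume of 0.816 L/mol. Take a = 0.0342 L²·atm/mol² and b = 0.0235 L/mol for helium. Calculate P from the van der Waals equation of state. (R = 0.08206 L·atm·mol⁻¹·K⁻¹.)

P = RT/(V_m − b) − a/V_m²
RT/(V_m − b) = (0.08206)(640)/(0.816 − 0.0235) = 52.518/0.79250 = 66.269 atm
a/V_m² = 0.0342/(0.816)² = 0.051362 atm
P = 66.269 − 0.051362 = 66.22 atm

P ≈ 66.22 atm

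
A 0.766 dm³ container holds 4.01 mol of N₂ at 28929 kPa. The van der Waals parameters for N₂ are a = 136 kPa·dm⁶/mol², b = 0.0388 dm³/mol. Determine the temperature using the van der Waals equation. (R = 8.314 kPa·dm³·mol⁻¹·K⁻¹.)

T ≈ 597.9 K

T = (P + a n²/V²)(V − nb)/(nR)
P + a n²/V² = 28929 + (136)(4.01)²/(0.766)² = 32656 kPa
V − nb = 0.766 − (4.01)(0.0388) = 0.61041 dm³
T = (32656)(0.61041)/((4.01)(8.314)) = 597.9 K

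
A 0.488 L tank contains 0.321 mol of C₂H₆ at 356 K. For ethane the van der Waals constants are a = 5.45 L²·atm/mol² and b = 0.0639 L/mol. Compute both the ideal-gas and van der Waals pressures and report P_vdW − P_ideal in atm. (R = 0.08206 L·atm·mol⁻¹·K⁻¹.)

Ideal: P_ideal = nRT/V = (0.321)(0.08206)(356)/0.488 = 19.2162 atm
vdW: P = nRT/(V − nb) − a n²/V² = 9.37749/0.467488 − 0.561573/0.238144 = 20.0593 − 2.35812 = 17.7012 atm
ΔP = 17.7012 − 19.2162 = -1.515 atm

ΔP ≈ -1.515 atm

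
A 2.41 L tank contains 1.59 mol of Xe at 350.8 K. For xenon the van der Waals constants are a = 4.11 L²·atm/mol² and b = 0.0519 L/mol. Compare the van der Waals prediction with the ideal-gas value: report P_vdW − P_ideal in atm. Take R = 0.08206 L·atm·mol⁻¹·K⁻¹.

ΔP ≈ -1.116 atm

Ideal: P_ideal = nRT/V = (1.59)(0.08206)(350.8)/2.41 = 18.9920 atm
vdW: P = nRT/(V − nb) − a n²/V² = 45.7708/2.32748 − 10.3905/5.80810 = 19.6654 − 1.78897 = 17.8764 atm
ΔP = 17.8764 − 18.9920 = -1.116 atm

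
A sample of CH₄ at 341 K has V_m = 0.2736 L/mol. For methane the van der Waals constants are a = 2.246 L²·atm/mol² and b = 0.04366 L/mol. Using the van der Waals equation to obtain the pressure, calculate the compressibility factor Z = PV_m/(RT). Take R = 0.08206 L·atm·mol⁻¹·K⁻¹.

Z ≈ 0.8965

P = RT/(V_m − b) − a/V_m² = (0.08206)(341)/(0.2736 − 0.04366) − 2.246/(0.2736)²
  = 27.982/0.22994 − 30.004 = 121.69 − 30.004 = 91.69 atm
Z = PV_m/(RT) = (91.69)(0.2736)/((0.08206)(341)) = 25.086/27.982 = 0.8965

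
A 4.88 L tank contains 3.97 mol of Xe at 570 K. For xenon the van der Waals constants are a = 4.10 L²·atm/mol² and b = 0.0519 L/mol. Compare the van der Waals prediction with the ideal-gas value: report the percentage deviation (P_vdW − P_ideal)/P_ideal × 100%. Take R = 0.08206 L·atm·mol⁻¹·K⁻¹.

-2.72 %

Ideal: P_ideal = nRT/V = (3.97)(0.08206)(570)/4.88 = 38.0520 atm
vdW: P = nRT/(V − nb) − a n²/V² = 185.694/4.67396 − 64.6197/23.8144 = 39.7295 − 2.71347 = 37.0160 atm
% deviation = (37.0160 − 38.0520)/38.0520 × 100% = -2.72%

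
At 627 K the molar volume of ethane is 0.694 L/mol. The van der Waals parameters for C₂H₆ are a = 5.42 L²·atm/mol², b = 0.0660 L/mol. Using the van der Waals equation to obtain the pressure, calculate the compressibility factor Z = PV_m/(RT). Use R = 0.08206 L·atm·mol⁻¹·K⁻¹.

Z ≈ 0.9533

P = RT/(V_m − b) − a/V_m² = (0.08206)(627)/(0.694 − 0.0660) − 5.42/(0.694)²
  = 51.452/0.62800 − 11.253 = 81.930 − 11.253 = 70.677 atm
Z = PV_m/(RT) = (70.677)(0.694)/((0.08206)(627)) = 49.050/51.452 = 0.9533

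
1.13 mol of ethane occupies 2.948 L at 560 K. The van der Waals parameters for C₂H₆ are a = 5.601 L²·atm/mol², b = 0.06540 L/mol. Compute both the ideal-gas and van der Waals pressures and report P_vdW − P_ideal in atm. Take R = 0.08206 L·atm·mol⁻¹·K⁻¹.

ΔP ≈ -0.370 atm

Ideal: P_ideal = nRT/V = (1.13)(0.08206)(560)/2.948 = 17.6145 atm
vdW: P = nRT/(V − nb) − a n²/V² = 51.9276/2.87410 − 7.15192/8.69070 = 18.0674 − 0.822939 = 17.2445 atm
ΔP = 17.2445 − 17.6145 = -0.370 atm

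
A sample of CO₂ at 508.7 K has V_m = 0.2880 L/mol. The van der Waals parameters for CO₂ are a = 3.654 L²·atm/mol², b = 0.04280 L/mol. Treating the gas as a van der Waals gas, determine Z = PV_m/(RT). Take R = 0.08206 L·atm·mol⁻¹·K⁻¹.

Z ≈ 0.8706

P = RT/(V_m − b) − a/V_m² = (0.08206)(508.7)/(0.2880 − 0.04280) − 3.654/(0.2880)²
  = 41.744/0.24520 − 44.054 = 170.24 − 44.054 = 126.19 atm
Z = PV_m/(RT) = (126.19)(0.2880)/((0.08206)(508.7)) = 36.343/41.744 = 0.8706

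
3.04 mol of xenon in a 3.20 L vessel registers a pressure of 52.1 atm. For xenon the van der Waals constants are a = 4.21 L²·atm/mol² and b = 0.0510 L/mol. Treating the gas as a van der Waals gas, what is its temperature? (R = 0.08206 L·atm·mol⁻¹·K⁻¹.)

T ≈ 682.3 K

T = (P + a n²/V²)(V − nb)/(nR)
P + a n²/V² = 52.1 + (4.21)(3.04)²/(3.20)² = 55.900 atm
V − nb = 3.20 − (3.04)(0.0510) = 3.0450 L
T = (55.900)(3.0450)/((3.04)(0.08206)) = 682.3 K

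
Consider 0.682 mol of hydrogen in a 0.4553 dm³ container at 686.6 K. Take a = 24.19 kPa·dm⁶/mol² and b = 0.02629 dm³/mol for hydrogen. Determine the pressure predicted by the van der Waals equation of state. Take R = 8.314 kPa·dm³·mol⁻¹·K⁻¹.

P = nRT/(V − nb) − a n²/V²
nRT/(V − nb) = (0.682)(8.314)(686.6)/(0.4553 − 0.682×0.02629) = 3893.1/0.43737 = 8901.2 kPa
a n²/V² = (24.19)(0.682)²/(0.4553)² = 54.276 kPa
P = 8901.2 − 54.276 = 8847 kPa

P ≈ 8847 kPa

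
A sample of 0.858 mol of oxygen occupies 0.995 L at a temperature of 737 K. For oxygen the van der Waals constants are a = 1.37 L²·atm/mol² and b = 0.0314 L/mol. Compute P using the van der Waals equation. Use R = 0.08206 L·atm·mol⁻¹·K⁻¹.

P = nRT/(V − nb) − a n²/V²
nRT/(V − nb) = (0.858)(0.08206)(737)/(0.995 − 0.858×0.0314) = 51.890/0.96806 = 53.602 atm
a n²/V² = (1.37)(0.858)²/(0.995)² = 1.0187 atm
P = 53.602 − 1.0187 = 52.58 atm

P ≈ 52.58 atm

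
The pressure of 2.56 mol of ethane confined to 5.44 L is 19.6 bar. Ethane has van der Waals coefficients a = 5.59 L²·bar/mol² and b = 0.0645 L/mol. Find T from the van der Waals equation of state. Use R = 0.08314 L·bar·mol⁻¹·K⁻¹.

T = (P + a n²/V²)(V − nb)/(nR)
P + a n²/V² = 19.6 + (5.59)(2.56)²/(5.44)² = 20.838 bar
V − nb = 5.44 − (2.56)(0.0645) = 5.2749 L
T = (20.838)(5.2749)/((2.56)(0.08314)) = 516.4 K

T ≈ 516.4 K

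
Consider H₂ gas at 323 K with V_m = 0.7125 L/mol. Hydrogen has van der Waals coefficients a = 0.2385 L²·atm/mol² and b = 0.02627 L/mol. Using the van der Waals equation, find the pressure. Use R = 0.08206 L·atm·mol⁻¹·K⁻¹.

P ≈ 38.15 atm

P = RT/(V_m − b) − a/V_m²
RT/(V_m − b) = (0.08206)(323)/(0.7125 − 0.02627) = 26.505/0.68623 = 38.624 atm
a/V_m² = 0.2385/(0.7125)² = 0.46981 atm
P = 38.624 − 0.46981 = 38.15 atm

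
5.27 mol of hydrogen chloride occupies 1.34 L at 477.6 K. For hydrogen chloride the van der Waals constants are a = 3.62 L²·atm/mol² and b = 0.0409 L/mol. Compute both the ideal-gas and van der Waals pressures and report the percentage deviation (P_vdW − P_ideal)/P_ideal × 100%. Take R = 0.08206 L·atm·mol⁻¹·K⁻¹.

-17.16 %

Ideal: P_ideal = nRT/V = (5.27)(0.08206)(477.6)/1.34 = 154.135 atm
vdW: P = nRT/(V − nb) − a n²/V² = 206.541/1.12446 − 100.538/1.79560 = 183.680 − 55.9913 = 127.689 atm
% deviation = (127.689 − 154.135)/154.135 × 100% = -17.16%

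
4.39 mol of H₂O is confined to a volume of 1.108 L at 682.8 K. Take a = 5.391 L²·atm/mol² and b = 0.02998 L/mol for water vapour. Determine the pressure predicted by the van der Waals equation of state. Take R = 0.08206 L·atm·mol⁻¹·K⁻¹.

P ≈ 167.3 atm

P = nRT/(V − nb) − a n²/V²
nRT/(V − nb) = (4.39)(0.08206)(682.8)/(1.108 − 4.39×0.02998) = 245.97/0.97639 = 251.92 atm
a n²/V² = (5.391)(4.39)²/(1.108)² = 84.629 atm
P = 251.92 − 84.629 = 167.3 atm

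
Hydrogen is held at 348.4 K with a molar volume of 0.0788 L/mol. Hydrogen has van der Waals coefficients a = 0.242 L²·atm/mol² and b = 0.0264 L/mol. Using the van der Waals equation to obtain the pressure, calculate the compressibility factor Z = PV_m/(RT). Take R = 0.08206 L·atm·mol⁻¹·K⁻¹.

Z ≈ 1.396

P = RT/(V_m − b) − a/V_m² = (0.08206)(348.4)/(0.0788 − 0.0264) − 0.242/(0.0788)²
  = 28.590/0.052400 − 38.973 = 545.61 − 38.973 = 506.64 atm
Z = PV_m/(RT) = (506.64)(0.0788)/((0.08206)(348.4)) = 39.923/28.590 = 1.396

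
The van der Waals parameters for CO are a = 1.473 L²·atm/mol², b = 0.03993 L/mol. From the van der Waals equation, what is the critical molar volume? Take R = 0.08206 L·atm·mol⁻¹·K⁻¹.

For a van der Waals gas, V_m,c = 3b.
V_m,c = 3×0.03993 = 0.1198 L/mol

V_m,c ≈ 0.1198 L/mol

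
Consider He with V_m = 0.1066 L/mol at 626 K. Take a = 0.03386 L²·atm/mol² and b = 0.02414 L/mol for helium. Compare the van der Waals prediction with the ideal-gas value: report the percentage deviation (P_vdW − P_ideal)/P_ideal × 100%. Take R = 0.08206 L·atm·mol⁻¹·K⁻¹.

Ideal: P_ideal = RT/V_m = (0.08206)(626)/0.1066 = 481.891 atm
vdW: P = RT/(V_m − b) − a/V_m² = 51.3696/0.0824600 − 0.03386/0.0113636 = 622.964 − 2.97969 = 619.984 atm
% deviation = (619.984 − 481.891)/481.891 × 100% = 28.66%

28.66 %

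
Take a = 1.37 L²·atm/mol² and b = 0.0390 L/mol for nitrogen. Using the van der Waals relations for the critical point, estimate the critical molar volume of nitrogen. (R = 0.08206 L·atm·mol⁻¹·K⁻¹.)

For a van der Waals gas, V_m,c = 3b.
V_m,c = 3×0.0390 = 0.1170 L/mol

V_m,c ≈ 0.1170 L/mol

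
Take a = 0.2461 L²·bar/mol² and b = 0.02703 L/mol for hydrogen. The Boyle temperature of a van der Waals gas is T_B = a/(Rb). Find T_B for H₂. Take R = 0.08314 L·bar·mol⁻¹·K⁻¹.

For a van der Waals gas the second virial coefficient B₂ = b − a/(RT) vanishes at T_B = a/(Rb).
T_B = 0.2461/(0.08314×0.02703) = 0.2461/0.0022473 = 109.5 K

T_B ≈ 109.5 K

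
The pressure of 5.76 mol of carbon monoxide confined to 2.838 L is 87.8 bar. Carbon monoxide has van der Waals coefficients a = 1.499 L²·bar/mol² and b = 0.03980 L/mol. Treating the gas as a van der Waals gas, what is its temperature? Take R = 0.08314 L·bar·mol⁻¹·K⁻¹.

T = (P + a n²/V²)(V − nb)/(nR)
P + a n²/V² = 87.8 + (1.499)(5.76)²/(2.838)² = 93.975 bar
V − nb = 2.838 − (5.76)(0.03980) = 2.6088 L
T = (93.975)(2.6088)/((5.76)(0.08314)) = 511.9 K

T ≈ 511.9 K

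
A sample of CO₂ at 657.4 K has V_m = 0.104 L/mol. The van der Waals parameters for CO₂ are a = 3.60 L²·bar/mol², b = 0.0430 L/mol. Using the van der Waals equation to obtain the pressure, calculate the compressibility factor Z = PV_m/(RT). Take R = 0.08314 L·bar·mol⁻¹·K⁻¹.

P = RT/(V_m − b) − a/V_m² = (0.08314)(657.4)/(0.104 − 0.0430) − 3.60/(0.104)²
  = 54.656/0.061000 − 332.84 = 896.00 − 332.84 = 563.16 bar
Z = PV_m/(RT) = (563.16)(0.104)/((0.08314)(657.4)) = 58.569/54.656 = 1.072

Z ≈ 1.072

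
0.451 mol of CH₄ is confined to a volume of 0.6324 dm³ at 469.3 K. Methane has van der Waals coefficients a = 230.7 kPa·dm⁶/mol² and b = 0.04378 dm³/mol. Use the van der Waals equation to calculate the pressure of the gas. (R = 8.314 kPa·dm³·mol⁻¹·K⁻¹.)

P = nRT/(V − nb) − a n²/V²
nRT/(V − nb) = (0.451)(8.314)(469.3)/(0.6324 − 0.451×0.04378) = 1759.7/0.61266 = 2872.2 kPa
a n²/V² = (230.7)(0.451)²/(0.6324)² = 117.33 kPa
P = 2872.2 − 117.33 = 2755 kPa

P ≈ 2755 kPa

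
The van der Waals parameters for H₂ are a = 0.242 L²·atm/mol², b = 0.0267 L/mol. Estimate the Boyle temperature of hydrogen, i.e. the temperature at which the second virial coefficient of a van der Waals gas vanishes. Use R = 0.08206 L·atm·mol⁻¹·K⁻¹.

For a van der Waals gas the second virial coefficient B₂ = b − a/(RT) vanishes at T_B = a/(Rb).
T_B = 0.242/(0.08206×0.0267) = 0.242/0.0021910 = 110.5 K

T_B ≈ 110.5 K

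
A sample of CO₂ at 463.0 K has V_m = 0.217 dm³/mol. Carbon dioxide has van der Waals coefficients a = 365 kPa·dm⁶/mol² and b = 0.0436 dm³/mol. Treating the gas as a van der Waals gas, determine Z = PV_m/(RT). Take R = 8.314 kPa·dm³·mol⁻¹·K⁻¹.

Z ≈ 0.8145

P = RT/(V_m − b) − a/V_m² = (8.314)(463.0)/(0.217 − 0.0436) − 365/(0.217)²
  = 3849.4/0.17340 − 7751.3 = 22200 − 7751.3 = 14449 kPa
Z = PV_m/(RT) = (14449)(0.217)/((8.314)(463.0)) = 3135.4/3849.4 = 0.8145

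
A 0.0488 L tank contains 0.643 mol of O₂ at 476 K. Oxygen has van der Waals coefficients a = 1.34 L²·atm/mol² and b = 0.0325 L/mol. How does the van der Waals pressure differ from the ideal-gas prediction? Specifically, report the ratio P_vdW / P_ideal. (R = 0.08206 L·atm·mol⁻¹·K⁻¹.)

P_vdW / P_ideal ≈ 1.297

Ideal: P_ideal = nRT/V = (0.643)(0.08206)(476)/0.0488 = 514.671 atm
vdW: P = nRT/(V − nb) − a n²/V² = 25.1159/0.0279025 − 0.554022/0.00238144 = 900.131 − 232.642 = 667.489 atm
Ratio = 667.489/514.671 = 1.297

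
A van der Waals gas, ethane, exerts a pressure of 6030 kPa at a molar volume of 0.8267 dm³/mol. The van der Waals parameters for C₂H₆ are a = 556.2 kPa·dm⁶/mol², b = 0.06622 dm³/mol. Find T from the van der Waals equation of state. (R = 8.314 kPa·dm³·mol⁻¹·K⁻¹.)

T ≈ 626.0 K

T = (P + a/V_m²)(V_m − b)/R
P + a/V_m² = 6030 + 556.2/(0.8267)² = 6843.8 kPa
V_m − b = 0.8267 − 0.06622 = 0.76048 dm³/mol
T = (6843.8)(0.76048)/8.314 = 626.0 K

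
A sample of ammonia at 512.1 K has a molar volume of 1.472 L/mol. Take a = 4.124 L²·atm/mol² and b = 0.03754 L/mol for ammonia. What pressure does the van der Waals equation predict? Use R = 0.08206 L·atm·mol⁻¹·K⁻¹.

P ≈ 27.39 atm

P = RT/(V_m − b) − a/V_m²
RT/(V_m − b) = (0.08206)(512.1)/(1.472 − 0.03754) = 42.023/1.4345 = 29.295 atm
a/V_m² = 4.124/(1.472)² = 1.9033 atm
P = 29.295 − 1.9033 = 27.39 atm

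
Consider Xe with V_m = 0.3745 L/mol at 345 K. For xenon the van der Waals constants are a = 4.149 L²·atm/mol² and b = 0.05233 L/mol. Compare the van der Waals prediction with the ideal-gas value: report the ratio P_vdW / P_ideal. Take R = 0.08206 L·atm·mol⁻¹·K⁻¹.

Ideal: P_ideal = RT/V_m = (0.08206)(345)/0.3745 = 75.5960 atm
vdW: P = RT/(V_m − b) − a/V_m² = 28.3107/0.322170 − 4.149/0.140250 = 87.8750 − 29.5829 = 58.2921 atm
Ratio = 58.2921/75.5960 = 0.7711

P_vdW / P_ideal ≈ 0.7711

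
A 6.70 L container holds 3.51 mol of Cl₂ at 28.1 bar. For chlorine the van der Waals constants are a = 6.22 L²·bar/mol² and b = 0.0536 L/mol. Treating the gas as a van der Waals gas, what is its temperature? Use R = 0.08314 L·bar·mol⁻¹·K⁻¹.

T ≈ 665.1 K

T = (P + a n²/V²)(V − nb)/(nR)
P + a n²/V² = 28.1 + (6.22)(3.51)²/(6.70)² = 29.807 bar
V − nb = 6.70 − (3.51)(0.0536) = 6.5119 L
T = (29.807)(6.5119)/((3.51)(0.08314)) = 665.1 K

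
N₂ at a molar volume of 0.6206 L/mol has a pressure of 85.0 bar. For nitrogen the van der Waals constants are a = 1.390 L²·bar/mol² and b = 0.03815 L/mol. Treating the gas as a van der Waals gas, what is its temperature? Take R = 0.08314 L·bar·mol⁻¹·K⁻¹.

T ≈ 620.8 K

T = (P + a/V_m²)(V_m − b)/R
P + a/V_m² = 85.0 + 1.390/(0.6206)² = 88.609 bar
V_m − b = 0.6206 − 0.03815 = 0.58245 L/mol
T = (88.609)(0.58245)/0.08314 = 620.8 K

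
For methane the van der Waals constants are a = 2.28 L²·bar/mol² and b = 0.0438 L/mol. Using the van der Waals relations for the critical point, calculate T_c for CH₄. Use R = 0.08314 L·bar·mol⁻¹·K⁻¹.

For a van der Waals gas, T_c = 8a/(27Rb).
T_c = 8×2.28/(27×0.08314×0.0438) = 18.240/0.098321 = 185.5 K

T_c ≈ 185.5 K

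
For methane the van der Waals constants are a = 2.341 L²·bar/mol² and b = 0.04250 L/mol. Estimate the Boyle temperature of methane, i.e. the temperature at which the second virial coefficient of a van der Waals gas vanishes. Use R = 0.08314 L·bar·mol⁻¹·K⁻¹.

T_B ≈ 662.5 K

For a van der Waals gas the second virial coefficient B₂ = b − a/(RT) vanishes at T_B = a/(Rb).
T_B = 2.341/(0.08314×0.04250) = 2.341/0.0035335 = 662.5 K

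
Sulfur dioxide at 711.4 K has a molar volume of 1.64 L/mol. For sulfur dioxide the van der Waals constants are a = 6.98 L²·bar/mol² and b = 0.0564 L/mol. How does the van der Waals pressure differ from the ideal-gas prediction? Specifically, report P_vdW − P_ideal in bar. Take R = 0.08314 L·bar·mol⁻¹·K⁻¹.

ΔP ≈ -1.311 bar

Ideal: P_ideal = RT/V_m = (0.08314)(711.4)/1.64 = 36.0645 bar
vdW: P = RT/(V_m − b) − a/V_m² = 59.1458/1.58360 − 6.98/2.68960 = 37.3490 − 2.59518 = 34.7538 bar
ΔP = 34.7538 − 36.0645 = -1.311 bar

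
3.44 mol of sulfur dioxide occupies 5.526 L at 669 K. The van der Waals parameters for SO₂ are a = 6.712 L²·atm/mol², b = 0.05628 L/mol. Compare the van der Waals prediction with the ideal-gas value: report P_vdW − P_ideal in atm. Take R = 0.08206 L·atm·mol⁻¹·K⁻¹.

ΔP ≈ -1.360 atm

Ideal: P_ideal = nRT/V = (3.44)(0.08206)(669)/5.526 = 34.1747 atm
vdW: P = nRT/(V − nb) − a n²/V² = 188.850/5.33240 − 79.4271/30.5367 = 35.4156 − 2.60104 = 32.8146 atm
ΔP = 32.8146 − 34.1747 = -1.360 atm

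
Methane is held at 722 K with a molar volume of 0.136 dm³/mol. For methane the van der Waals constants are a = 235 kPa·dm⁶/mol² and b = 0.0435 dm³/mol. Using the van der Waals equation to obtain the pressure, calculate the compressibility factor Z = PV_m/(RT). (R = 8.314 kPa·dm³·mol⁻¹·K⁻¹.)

Z ≈ 1.182

P = RT/(V_m − b) − a/V_m² = (8.314)(722)/(0.136 − 0.0435) − 235/(0.136)²
  = 6002.7/0.092500 − 12705 = 64894 − 12705 = 52189 kPa
Z = PV_m/(RT) = (52189)(0.136)/((8.314)(722)) = 7097.7/6002.7 = 1.182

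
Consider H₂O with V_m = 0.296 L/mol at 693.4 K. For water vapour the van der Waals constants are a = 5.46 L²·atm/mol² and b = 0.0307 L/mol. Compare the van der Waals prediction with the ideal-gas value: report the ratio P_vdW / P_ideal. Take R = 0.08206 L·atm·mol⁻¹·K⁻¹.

P_vdW / P_ideal ≈ 0.7915

Ideal: P_ideal = RT/V_m = (0.08206)(693.4)/0.296 = 192.231 atm
vdW: P = RT/(V_m − b) − a/V_m² = 56.9004/0.265300 − 5.46/0.0876160 = 214.476 − 62.3174 = 152.159 atm
Ratio = 152.159/192.231 = 0.7915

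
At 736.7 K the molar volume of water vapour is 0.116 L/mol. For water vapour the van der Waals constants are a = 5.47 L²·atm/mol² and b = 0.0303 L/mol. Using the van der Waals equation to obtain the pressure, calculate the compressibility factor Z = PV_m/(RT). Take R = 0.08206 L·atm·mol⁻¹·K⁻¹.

P = RT/(V_m − b) − a/V_m² = (0.08206)(736.7)/(0.116 − 0.0303) − 5.47/(0.116)²
  = 60.454/0.085700 − 406.51 = 705.41 − 406.51 = 298.90 atm
Z = PV_m/(RT) = (298.90)(0.116)/((0.08206)(736.7)) = 34.672/60.454 = 0.5735

Z ≈ 0.5735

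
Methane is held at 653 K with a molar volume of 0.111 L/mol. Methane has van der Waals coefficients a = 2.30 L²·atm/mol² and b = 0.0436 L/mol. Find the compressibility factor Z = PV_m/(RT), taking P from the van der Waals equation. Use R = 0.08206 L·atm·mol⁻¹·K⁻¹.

Z ≈ 1.260

P = RT/(V_m − b) − a/V_m² = (0.08206)(653)/(0.111 − 0.0436) − 2.30/(0.111)²
  = 53.585/0.067400 − 186.67 = 795.03 − 186.67 = 608.36 atm
Z = PV_m/(RT) = (608.36)(0.111)/((0.08206)(653)) = 67.528/53.585 = 1.260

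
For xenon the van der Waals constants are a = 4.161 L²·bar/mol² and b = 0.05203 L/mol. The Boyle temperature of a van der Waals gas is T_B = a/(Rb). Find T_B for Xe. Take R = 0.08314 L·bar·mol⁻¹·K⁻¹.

For a van der Waals gas the second virial coefficient B₂ = b − a/(RT) vanishes at T_B = a/(Rb).
T_B = 4.161/(0.08314×0.05203) = 4.161/0.0043258 = 961.9 K

T_B ≈ 961.9 K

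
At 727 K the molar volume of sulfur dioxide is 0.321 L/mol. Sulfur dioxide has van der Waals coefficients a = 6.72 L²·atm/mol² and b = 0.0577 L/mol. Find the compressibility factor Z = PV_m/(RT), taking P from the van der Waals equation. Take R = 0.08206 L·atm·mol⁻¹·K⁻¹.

Z ≈ 0.8682

P = RT/(V_m − b) − a/V_m² = (0.08206)(727)/(0.321 − 0.0577) − 6.72/(0.321)²
  = 59.658/0.26330 − 65.217 = 226.58 − 65.217 = 161.36 atm
Z = PV_m/(RT) = (161.36)(0.321)/((0.08206)(727)) = 51.797/59.658 = 0.8682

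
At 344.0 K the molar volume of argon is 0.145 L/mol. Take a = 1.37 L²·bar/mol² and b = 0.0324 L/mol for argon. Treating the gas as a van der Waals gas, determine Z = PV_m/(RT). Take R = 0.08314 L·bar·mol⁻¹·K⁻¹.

P = RT/(V_m − b) − a/V_m² = (0.08314)(344.0)/(0.145 − 0.0324) − 1.37/(0.145)²
  = 28.600/0.11260 − 65.161 = 254.00 − 65.161 = 188.84 bar
Z = PV_m/(RT) = (188.84)(0.145)/((0.08314)(344.0)) = 27.382/28.600 = 0.9574

Z ≈ 0.9574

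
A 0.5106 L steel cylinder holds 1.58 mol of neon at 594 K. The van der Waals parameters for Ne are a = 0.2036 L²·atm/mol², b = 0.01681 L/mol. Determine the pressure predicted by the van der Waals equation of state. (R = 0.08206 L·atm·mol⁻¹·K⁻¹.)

P = nRT/(V − nb) − a n²/V²
nRT/(V − nb) = (1.58)(0.08206)(594)/(0.5106 − 1.58×0.01681) = 77.015/0.48404 = 159.11 atm
a n²/V² = (0.2036)(1.58)²/(0.5106)² = 1.9495 atm
P = 159.11 − 1.9495 = 157.2 atm

P ≈ 157.2 atm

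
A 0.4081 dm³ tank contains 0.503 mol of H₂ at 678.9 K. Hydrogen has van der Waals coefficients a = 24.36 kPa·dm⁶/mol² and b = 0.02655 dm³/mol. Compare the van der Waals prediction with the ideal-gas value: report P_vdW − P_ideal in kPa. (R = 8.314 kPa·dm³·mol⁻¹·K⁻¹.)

ΔP ≈ 198.4 kPa

Ideal: P_ideal = nRT/V = (0.503)(8.314)(678.9)/0.4081 = 6956.92 kPa
vdW: P = nRT/(V − nb) − a n²/V² = 2839.12/0.394745 − 6.16330/0.166546 = 7192.29 − 37.0066 = 7155.28 kPa
ΔP = 7155.28 − 6956.92 = 198.4 kPa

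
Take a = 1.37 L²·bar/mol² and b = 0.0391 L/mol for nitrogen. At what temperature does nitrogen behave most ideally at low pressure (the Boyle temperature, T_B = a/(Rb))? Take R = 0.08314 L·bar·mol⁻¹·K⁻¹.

For a van der Waals gas the second virial coefficient B₂ = b − a/(RT) vanishes at T_B = a/(Rb).
T_B = 1.37/(0.08314×0.0391) = 1.37/0.0032508 = 421.4 K

T_B ≈ 421.4 K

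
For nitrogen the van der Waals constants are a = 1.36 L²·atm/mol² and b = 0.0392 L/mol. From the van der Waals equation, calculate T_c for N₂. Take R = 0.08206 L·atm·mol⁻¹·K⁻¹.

For a van der Waals gas, T_c = 8a/(27Rb).
T_c = 8×1.36/(27×0.08206×0.0392) = 10.880/0.086852 = 125.3 K

T_c ≈ 125.3 K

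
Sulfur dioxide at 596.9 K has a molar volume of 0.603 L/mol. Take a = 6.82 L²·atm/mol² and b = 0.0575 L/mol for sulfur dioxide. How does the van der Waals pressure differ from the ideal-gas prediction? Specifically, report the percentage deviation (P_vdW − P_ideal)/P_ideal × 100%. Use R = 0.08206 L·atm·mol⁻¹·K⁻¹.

-12.55 %

Ideal: P_ideal = RT/V_m = (0.08206)(596.9)/0.603 = 81.2299 atm
vdW: P = RT/(V_m − b) − a/V_m² = 48.9816/0.545500 − 6.82/0.363609 = 89.7921 − 18.7564 = 71.0357 atm
% deviation = (71.0357 − 81.2299)/81.2299 × 100% = -12.55%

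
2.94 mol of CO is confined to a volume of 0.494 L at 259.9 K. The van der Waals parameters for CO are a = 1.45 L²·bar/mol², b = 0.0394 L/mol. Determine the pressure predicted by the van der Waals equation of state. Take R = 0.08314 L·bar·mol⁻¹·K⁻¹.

P = nRT/(V − nb) − a n²/V²
nRT/(V − nb) = (2.94)(0.08314)(259.9)/(0.494 − 2.94×0.0394) = 63.528/0.37816 = 167.99 bar
a n²/V² = (1.45)(2.94)²/(0.494)² = 51.358 bar
P = 167.99 − 51.358 = 116.6 bar

P ≈ 116.6 bar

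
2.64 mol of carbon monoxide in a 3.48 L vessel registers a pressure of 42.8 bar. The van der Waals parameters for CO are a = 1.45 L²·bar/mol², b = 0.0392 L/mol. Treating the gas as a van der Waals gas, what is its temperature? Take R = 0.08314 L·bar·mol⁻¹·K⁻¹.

T ≈ 671.2 K

T = (P + a n²/V²)(V − nb)/(nR)
P + a n²/V² = 42.8 + (1.45)(2.64)²/(3.48)² = 43.634 bar
V − nb = 3.48 − (2.64)(0.0392) = 3.3765 L
T = (43.634)(3.3765)/((2.64)(0.08314)) = 671.2 K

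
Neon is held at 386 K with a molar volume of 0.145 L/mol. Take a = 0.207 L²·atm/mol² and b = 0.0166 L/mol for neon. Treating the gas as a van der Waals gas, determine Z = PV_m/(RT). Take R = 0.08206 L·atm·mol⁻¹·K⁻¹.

Z ≈ 1.084

P = RT/(V_m − b) − a/V_m² = (0.08206)(386)/(0.145 − 0.0166) − 0.207/(0.145)²
  = 31.675/0.12840 − 9.8454 = 246.69 − 9.8454 = 236.84 atm
Z = PV_m/(RT) = (236.84)(0.145)/((0.08206)(386)) = 34.342/31.675 = 1.084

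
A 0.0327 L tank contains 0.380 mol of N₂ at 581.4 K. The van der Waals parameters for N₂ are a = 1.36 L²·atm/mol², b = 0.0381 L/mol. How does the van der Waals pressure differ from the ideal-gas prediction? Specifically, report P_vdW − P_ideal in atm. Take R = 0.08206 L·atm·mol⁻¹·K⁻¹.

Ideal: P_ideal = nRT/V = (0.380)(0.08206)(581.4)/0.0327 = 554.424 atm
vdW: P = nRT/(V − nb) − a n²/V² = 18.1297/0.0182220 − 0.196384/0.00106929 = 994.935 − 183.658 = 811.277 atm
ΔP = 811.277 − 554.424 = 256.9 atm

ΔP ≈ 256.9 atm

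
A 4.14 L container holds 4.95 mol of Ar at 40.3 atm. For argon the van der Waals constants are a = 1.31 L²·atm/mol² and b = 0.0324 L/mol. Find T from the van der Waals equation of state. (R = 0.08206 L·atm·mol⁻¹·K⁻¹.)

T = (P + a n²/V²)(V − nb)/(nR)
P + a n²/V² = 40.3 + (1.31)(4.95)²/(4.14)² = 42.173 atm
V − nb = 4.14 − (4.95)(0.0324) = 3.9796 L
T = (42.173)(3.9796)/((4.95)(0.08206)) = 413.2 K

T ≈ 413.2 K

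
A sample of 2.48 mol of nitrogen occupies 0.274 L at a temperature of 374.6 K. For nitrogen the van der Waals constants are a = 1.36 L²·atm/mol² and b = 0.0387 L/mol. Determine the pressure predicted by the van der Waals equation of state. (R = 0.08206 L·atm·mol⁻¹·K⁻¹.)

P = nRT/(V − nb) − a n²/V²
nRT/(V − nb) = (2.48)(0.08206)(374.6)/(0.274 − 2.48×0.0387) = 76.234/0.17802 = 428.23 atm
a n²/V² = (1.36)(2.48)²/(0.274)² = 111.41 atm
P = 428.23 − 111.41 = 316.8 atm

P ≈ 316.8 atm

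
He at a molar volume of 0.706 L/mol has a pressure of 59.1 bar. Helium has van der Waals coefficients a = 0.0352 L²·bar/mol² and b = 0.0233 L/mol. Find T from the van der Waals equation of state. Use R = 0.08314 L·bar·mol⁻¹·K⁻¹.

T = (P + a/V_m²)(V_m − b)/R
P + a/V_m² = 59.1 + 0.0352/(0.706)² = 59.171 bar
V_m − b = 0.706 − 0.0233 = 0.68270 L/mol
T = (59.171)(0.68270)/0.08314 = 485.9 K

T ≈ 485.9 K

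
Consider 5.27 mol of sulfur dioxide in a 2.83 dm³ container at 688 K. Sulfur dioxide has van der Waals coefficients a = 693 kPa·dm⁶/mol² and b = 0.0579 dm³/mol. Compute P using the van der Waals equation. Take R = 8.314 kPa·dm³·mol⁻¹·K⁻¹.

P ≈ 9536 kPa

P = nRT/(V − nb) − a n²/V²
nRT/(V − nb) = (5.27)(8.314)(688)/(2.83 − 5.27×0.0579) = 30145/2.5249 = 11939 kPa
a n²/V² = (693)(5.27)²/(2.83)² = 2403.2 kPa
P = 11939 − 2403.2 = 9536 kPa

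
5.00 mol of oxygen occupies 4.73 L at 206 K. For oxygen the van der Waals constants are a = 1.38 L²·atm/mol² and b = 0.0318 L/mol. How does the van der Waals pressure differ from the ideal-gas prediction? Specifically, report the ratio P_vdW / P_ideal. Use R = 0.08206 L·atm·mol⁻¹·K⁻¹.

P_vdW / P_ideal ≈ 0.9485

Ideal: P_ideal = nRT/V = (5.00)(0.08206)(206)/4.73 = 17.8693 atm
vdW: P = nRT/(V − nb) − a n²/V² = 84.5218/4.57100 − 34.5000/22.3729 = 18.4909 − 1.54204 = 16.9489 atm
Ratio = 16.9489/17.8693 = 0.9485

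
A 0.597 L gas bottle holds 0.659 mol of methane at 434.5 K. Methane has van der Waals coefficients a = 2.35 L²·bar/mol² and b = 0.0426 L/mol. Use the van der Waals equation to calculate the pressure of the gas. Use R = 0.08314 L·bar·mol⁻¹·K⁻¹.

P ≈ 38.98 bar

P = nRT/(V − nb) − a n²/V²
nRT/(V − nb) = (0.659)(0.08314)(434.5)/(0.597 − 0.659×0.0426) = 23.806/0.56893 = 41.843 bar
a n²/V² = (2.35)(0.659)²/(0.597)² = 2.8635 bar
P = 41.843 − 2.8635 = 38.98 bar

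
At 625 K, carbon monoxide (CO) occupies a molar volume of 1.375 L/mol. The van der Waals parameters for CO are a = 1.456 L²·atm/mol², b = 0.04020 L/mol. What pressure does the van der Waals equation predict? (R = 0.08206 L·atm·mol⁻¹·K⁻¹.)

P ≈ 37.65 atm

P = RT/(V_m − b) − a/V_m²
RT/(V_m − b) = (0.08206)(625)/(1.375 − 0.04020) = 51.288/1.3348 = 38.424 atm
a/V_m² = 1.456/(1.375)² = 0.77012 atm
P = 38.424 − 0.77012 = 37.65 atm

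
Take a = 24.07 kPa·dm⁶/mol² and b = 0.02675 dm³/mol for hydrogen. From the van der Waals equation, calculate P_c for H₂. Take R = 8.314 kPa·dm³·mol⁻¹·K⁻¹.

For a van der Waals gas, P_c = a/(27b²).
P_c = 24.07/(27×(0.02675)²) = 24.07/0.019320 = 1246 kPa

P_c ≈ 1246 kPa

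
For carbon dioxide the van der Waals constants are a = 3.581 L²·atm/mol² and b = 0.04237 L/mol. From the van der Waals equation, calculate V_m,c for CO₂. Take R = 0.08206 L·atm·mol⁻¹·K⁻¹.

V_m,c ≈ 0.1271 L/mol

For a van der Waals gas, V_m,c = 3b.
V_m,c = 3×0.04237 = 0.1271 L/mol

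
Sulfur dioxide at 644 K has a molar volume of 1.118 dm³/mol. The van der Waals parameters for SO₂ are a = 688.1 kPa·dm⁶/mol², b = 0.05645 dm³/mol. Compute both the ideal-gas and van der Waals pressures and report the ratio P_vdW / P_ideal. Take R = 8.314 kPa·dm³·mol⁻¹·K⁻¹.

Ideal: P_ideal = RT/V_m = (8.314)(644)/1.118 = 4789.10 kPa
vdW: P = RT/(V_m − b) − a/V_m² = 5354.22/1.06155 − 688.1/1.24992 = 5043.78 − 550.515 = 4493.27 kPa
Ratio = 4493.27/4789.10 = 0.9382

P_vdW / P_ideal ≈ 0.9382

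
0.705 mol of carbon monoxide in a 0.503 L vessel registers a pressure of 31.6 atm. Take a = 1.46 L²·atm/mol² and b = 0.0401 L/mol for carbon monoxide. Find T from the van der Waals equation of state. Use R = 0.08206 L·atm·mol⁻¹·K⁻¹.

T ≈ 282.8 K

T = (P + a n²/V²)(V − nb)/(nR)
P + a n²/V² = 31.6 + (1.46)(0.705)²/(0.503)² = 34.468 atm
V − nb = 0.503 − (0.705)(0.0401) = 0.47473 L
T = (34.468)(0.47473)/((0.705)(0.08206)) = 282.8 K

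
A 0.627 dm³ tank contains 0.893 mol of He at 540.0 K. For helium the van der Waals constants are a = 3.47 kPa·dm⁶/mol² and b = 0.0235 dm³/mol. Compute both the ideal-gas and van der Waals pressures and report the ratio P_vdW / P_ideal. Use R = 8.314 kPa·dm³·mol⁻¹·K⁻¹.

P_vdW / P_ideal ≈ 1.034

Ideal: P_ideal = nRT/V = (0.893)(8.314)(540.0)/0.627 = 6394.22 kPa
vdW: P = nRT/(V − nb) − a n²/V² = 4009.18/0.606015 − 2.76715/0.393129 = 6615.64 − 7.03878 = 6608.60 kPa
Ratio = 6608.60/6394.22 = 1.034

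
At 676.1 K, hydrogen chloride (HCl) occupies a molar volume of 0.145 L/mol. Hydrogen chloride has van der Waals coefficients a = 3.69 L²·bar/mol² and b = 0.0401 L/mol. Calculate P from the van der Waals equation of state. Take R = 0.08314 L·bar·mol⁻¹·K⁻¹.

P ≈ 360.3 bar

P = RT/(V_m − b) − a/V_m²
RT/(V_m − b) = (0.08314)(676.1)/(0.145 − 0.0401) = 56.211/0.10490 = 535.85 bar
a/V_m² = 3.69/(0.145)² = 175.51 bar
P = 535.85 − 175.51 = 360.3 bar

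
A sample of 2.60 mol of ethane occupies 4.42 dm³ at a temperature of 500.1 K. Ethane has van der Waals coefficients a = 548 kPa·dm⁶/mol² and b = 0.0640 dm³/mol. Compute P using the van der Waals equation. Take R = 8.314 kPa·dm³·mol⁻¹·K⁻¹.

P = nRT/(V − nb) − a n²/V²
nRT/(V − nb) = (2.60)(8.314)(500.1)/(4.42 − 2.60×0.0640) = 10810/4.2536 = 2541.4 kPa
a n²/V² = (548)(2.60)²/(4.42)² = 189.62 kPa
P = 2541.4 − 189.62 = 2352 kPa

P ≈ 2352 kPa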